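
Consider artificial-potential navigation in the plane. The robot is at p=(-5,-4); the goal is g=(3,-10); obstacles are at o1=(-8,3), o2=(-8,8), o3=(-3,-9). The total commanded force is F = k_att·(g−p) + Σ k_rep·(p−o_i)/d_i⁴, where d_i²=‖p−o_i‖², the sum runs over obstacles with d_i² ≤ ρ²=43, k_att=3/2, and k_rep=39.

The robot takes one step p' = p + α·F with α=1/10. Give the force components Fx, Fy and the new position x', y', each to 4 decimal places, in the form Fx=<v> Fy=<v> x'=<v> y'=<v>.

F_att = 3/2·(g−p) = 3/2·(8,-6) = (12.0000,-9.0000)
o1: d²=58 > ρ²=43 → inactive
o2: d²=153 > ρ²=43 → inactive
o3: d²=29 ≤ ρ²=43; F_rep = 39·(-2,5)/29² = (-0.0927,0.2319)
F = F_att + ΣF_rep = (11.9073,-8.7681)
p' = p + 1/10·F = (-3.8093,-4.8768)

Fx=11.9073 Fy=-8.7681 x'=-3.8093 y'=-4.8768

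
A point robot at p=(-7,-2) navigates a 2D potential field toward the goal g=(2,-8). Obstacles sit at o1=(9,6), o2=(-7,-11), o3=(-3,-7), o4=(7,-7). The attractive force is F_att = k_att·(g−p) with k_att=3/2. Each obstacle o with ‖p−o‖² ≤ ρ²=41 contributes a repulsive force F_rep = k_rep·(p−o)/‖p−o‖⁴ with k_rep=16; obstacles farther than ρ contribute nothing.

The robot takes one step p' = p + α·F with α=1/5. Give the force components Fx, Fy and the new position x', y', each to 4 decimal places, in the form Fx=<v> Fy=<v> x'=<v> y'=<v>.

Fx=13.4619 Fy=-8.9524 x'=-4.3076 y'=-3.7905

F_att = 3/2·(g−p) = 3/2·(9,-6) = (13.5000,-9.0000)
o1: d²=320 > ρ²=41 → inactive
o2: d²=81 > ρ²=41 → inactive
o3: d²=41 ≤ ρ²=41; F_rep = 16·(-4,5)/41² = (-0.0381,0.0476)
o4: d²=221 > ρ²=41 → inactive
F = F_att + ΣF_rep = (13.4619,-8.9524)
p' = p + 1/5·F = (-4.3076,-3.7905)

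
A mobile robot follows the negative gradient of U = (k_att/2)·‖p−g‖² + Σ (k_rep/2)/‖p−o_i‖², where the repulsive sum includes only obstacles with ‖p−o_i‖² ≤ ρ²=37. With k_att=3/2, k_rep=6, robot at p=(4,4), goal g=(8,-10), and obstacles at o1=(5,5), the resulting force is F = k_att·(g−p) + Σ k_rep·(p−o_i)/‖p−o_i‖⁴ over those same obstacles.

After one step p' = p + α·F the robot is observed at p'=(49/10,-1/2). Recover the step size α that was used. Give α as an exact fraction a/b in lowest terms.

α = 1/5

F_att = 3/2·(g−p) = 3/2·(4,-14) = (6.0000,-21.0000)
o1: d²=2 ≤ ρ²=37; F_rep = 6·(-1,-1)/2² = (-1.5000,-1.5000)
F = F_att + ΣF_rep = (4.5000,-22.5000)
Δp = p'−p = (0.9000,-4.5000); α = Δx/Fx = (9/10) / (9/2) = 1/5
check: Δy/Fy = (-9/2) / (-45/2) = 1/5 ✓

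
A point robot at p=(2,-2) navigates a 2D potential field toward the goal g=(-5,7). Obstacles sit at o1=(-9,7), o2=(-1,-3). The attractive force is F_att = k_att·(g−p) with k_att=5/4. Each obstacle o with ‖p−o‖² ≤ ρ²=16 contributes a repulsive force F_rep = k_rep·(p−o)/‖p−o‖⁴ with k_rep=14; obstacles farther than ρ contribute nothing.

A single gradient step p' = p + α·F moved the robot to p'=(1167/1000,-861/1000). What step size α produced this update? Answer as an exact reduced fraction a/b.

α = 1/10

F_att = 5/4·(g−p) = 5/4·(-7,9) = (-8.7500,11.2500)
o1: d²=202 > ρ²=16 → inactive
o2: d²=10 ≤ ρ²=16; F_rep = 14·(3,1)/10² = (0.4200,0.1400)
F = F_att + ΣF_rep = (-8.3300,11.3900)
Δp = p'−p = (-0.8330,1.1390); α = Δx/Fx = (-833/1000) / (-833/100) = 1/10
check: Δy/Fy = (1139/1000) / (1139/100) = 1/10 ✓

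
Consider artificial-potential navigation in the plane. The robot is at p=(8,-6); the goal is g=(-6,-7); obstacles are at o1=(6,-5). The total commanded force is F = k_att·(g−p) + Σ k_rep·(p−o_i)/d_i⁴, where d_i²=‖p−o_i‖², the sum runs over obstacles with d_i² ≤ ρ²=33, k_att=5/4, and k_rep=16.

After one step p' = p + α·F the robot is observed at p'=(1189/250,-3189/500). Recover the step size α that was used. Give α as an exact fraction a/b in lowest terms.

F_att = 5/4·(g−p) = 5/4·(-14,-1) = (-17.5000,-1.2500)
o1: d²=5 ≤ ρ²=33; F_rep = 16·(2,-1)/5² = (1.2800,-0.6400)
F = F_att + ΣF_rep = (-16.2200,-1.8900)
Δp = p'−p = (-3.2440,-0.3780); α = Δx/Fx = (-811/250) / (-811/50) = 1/5
check: Δy/Fy = (-189/500) / (-189/100) = 1/5 ✓

α = 1/5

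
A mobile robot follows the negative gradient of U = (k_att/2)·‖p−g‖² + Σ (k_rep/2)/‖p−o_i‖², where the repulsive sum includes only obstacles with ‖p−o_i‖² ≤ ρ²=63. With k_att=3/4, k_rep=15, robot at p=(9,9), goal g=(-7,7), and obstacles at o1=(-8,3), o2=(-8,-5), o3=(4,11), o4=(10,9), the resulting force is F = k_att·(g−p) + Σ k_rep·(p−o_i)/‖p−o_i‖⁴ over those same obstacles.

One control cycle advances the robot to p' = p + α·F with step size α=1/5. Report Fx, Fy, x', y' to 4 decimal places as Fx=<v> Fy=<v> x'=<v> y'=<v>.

F_att = 3/4·(g−p) = 3/4·(-16,-2) = (-12.0000,-1.5000)
o1: d²=325 > ρ²=63 → inactive
o2: d²=485 > ρ²=63 → inactive
o3: d²=29 ≤ ρ²=63; F_rep = 15·(5,-2)/29² = (0.0892,-0.0357)
o4: d²=1 ≤ ρ²=63; F_rep = 15·(-1,0)/1² = (-15.0000,0.0000)
F = F_att + ΣF_rep = (-26.9108,-1.5357)
p' = p + 1/5·F = (3.6178,8.6929)

Fx=-26.9108 Fy=-1.5357 x'=3.6178 y'=8.6929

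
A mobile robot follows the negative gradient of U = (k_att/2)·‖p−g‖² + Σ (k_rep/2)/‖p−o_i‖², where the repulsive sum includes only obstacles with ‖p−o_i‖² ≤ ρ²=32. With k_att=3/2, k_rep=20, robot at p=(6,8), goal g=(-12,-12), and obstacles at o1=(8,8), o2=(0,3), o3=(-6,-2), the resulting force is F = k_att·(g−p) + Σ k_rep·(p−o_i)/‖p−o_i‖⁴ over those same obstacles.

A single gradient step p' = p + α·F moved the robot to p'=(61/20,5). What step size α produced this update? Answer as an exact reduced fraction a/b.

α = 1/10

F_att = 3/2·(g−p) = 3/2·(-18,-20) = (-27.0000,-30.0000)
o1: d²=4 ≤ ρ²=32; F_rep = 20·(-2,0)/4² = (-2.5000,0.0000)
o2: d²=61 > ρ²=32 → inactive
o3: d²=244 > ρ²=32 → inactive
F = F_att + ΣF_rep = (-29.5000,-30.0000)
Δp = p'−p = (-2.9500,-3.0000); α = Δx/Fx = (-59/20) / (-59/2) = 1/10
check: Δy/Fy = (-3) / (-30) = 1/10 ✓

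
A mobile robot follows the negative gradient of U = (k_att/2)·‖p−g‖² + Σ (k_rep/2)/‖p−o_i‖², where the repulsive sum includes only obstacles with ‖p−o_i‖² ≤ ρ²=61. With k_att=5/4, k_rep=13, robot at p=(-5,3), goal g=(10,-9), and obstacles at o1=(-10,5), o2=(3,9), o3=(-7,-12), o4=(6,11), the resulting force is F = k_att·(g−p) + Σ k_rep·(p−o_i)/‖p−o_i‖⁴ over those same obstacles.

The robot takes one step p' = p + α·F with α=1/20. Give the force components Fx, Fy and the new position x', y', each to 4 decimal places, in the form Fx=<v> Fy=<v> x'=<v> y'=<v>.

Fx=18.8273 Fy=-15.0309 x'=-4.0586 y'=2.2485

F_att = 5/4·(g−p) = 5/4·(15,-12) = (18.7500,-15.0000)
o1: d²=29 ≤ ρ²=61; F_rep = 13·(5,-2)/29² = (0.0773,-0.0309)
o2: d²=100 > ρ²=61 → inactive
o3: d²=229 > ρ²=61 → inactive
o4: d²=185 > ρ²=61 → inactive
F = F_att + ΣF_rep = (18.8273,-15.0309)
p' = p + 1/20·F = (-4.0586,2.2485)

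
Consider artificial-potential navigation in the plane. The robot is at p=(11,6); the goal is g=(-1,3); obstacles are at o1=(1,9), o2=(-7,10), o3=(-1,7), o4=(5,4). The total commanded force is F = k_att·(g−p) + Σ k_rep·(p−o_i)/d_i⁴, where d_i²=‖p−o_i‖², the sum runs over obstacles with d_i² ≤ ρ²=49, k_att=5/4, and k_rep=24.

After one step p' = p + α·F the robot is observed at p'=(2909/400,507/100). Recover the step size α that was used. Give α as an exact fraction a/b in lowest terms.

α = 1/4

F_att = 5/4·(g−p) = 5/4·(-12,-3) = (-15.0000,-3.7500)
o1: d²=109 > ρ²=49 → inactive
o2: d²=340 > ρ²=49 → inactive
o3: d²=145 > ρ²=49 → inactive
o4: d²=40 ≤ ρ²=49; F_rep = 24·(6,2)/40² = (0.0900,0.0300)
F = F_att + ΣF_rep = (-14.9100,-3.7200)
Δp = p'−p = (-3.7275,-0.9300); α = Δx/Fx = (-1491/400) / (-1491/100) = 1/4
check: Δy/Fy = (-93/100) / (-93/25) = 1/4 ✓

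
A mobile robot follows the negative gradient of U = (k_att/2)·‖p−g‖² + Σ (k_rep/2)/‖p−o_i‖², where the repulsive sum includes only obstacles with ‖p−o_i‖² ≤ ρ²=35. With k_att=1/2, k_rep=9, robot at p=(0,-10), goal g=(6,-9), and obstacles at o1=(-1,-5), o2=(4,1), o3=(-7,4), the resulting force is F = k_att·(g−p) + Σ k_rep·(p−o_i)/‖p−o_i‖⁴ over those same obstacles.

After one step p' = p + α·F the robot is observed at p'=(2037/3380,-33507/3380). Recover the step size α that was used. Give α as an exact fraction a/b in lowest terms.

F_att = 1/2·(g−p) = 1/2·(6,1) = (3.0000,0.5000)
o1: d²=26 ≤ ρ²=35; F_rep = 9·(1,-5)/26² = (0.0133,-0.0666)
o2: d²=137 > ρ²=35 → inactive
o3: d²=245 > ρ²=35 → inactive
F = F_att + ΣF_rep = (3.0133,0.4334)
Δp = p'−p = (0.6027,0.0867); α = Δx/Fx = (2037/3380) / (2037/676) = 1/5
check: Δy/Fy = (293/3380) / (293/676) = 1/5 ✓

α = 1/5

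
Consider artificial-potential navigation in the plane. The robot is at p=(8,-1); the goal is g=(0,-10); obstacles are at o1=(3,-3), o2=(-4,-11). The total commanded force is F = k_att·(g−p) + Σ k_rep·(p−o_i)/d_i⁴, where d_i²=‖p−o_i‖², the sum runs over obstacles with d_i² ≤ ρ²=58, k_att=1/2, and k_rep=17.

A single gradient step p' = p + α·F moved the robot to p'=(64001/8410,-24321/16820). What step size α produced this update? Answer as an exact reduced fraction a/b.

F_att = 1/2·(g−p) = 1/2·(-8,-9) = (-4.0000,-4.5000)
o1: d²=29 ≤ ρ²=58; F_rep = 17·(5,2)/29² = (0.1011,0.0404)
o2: d²=244 > ρ²=58 → inactive
F = F_att + ΣF_rep = (-3.8989,-4.4596)
Δp = p'−p = (-0.3899,-0.4460); α = Δx/Fx = (-3279/8410) / (-3279/841) = 1/10
check: Δy/Fy = (-7501/16820) / (-7501/1682) = 1/10 ✓

α = 1/10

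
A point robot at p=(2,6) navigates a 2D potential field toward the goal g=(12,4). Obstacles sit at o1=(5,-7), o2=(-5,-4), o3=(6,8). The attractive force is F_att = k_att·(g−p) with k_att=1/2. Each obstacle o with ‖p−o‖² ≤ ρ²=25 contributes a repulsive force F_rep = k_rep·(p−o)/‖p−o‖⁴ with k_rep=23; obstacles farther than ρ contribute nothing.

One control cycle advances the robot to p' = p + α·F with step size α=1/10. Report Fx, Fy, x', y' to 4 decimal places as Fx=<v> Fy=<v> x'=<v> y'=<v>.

Fx=4.7700 Fy=-1.1150 x'=2.4770 y'=5.8885

F_att = 1/2·(g−p) = 1/2·(10,-2) = (5.0000,-1.0000)
o1: d²=178 > ρ²=25 → inactive
o2: d²=149 > ρ²=25 → inactive
o3: d²=20 ≤ ρ²=25; F_rep = 23·(-4,-2)/20² = (-0.2300,-0.1150)
F = F_att + ΣF_rep = (4.7700,-1.1150)
p' = p + 1/10·F = (2.4770,5.8885)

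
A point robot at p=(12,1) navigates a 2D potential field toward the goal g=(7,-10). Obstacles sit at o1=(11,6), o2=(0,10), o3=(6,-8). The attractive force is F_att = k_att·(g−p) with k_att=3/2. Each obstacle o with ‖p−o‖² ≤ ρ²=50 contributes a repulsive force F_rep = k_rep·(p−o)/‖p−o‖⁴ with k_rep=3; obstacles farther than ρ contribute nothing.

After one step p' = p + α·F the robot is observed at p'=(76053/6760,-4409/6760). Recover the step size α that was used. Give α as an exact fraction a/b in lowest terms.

α = 1/10

F_att = 3/2·(g−p) = 3/2·(-5,-11) = (-7.5000,-16.5000)
o1: d²=26 ≤ ρ²=50; F_rep = 3·(1,-5)/26² = (0.0044,-0.0222)
o2: d²=225 > ρ²=50 → inactive
o3: d²=117 > ρ²=50 → inactive
F = F_att + ΣF_rep = (-7.4956,-16.5222)
Δp = p'−p = (-0.7496,-1.6522); α = Δx/Fx = (-5067/6760) / (-5067/676) = 1/10
check: Δy/Fy = (-11169/6760) / (-11169/676) = 1/10 ✓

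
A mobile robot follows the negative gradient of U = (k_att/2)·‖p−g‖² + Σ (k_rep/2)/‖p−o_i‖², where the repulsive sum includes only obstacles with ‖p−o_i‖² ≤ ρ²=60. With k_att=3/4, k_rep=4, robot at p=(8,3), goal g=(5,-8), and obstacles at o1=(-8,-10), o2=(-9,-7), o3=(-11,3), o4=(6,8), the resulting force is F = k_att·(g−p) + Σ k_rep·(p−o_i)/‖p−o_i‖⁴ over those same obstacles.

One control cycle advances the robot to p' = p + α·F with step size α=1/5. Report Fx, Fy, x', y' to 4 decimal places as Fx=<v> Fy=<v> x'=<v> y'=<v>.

Fx=-2.2405 Fy=-8.2738 x'=7.5519 y'=1.3452

F_att = 3/4·(g−p) = 3/4·(-3,-11) = (-2.2500,-8.2500)
o1: d²=425 > ρ²=60 → inactive
o2: d²=389 > ρ²=60 → inactive
o3: d²=361 > ρ²=60 → inactive
o4: d²=29 ≤ ρ²=60; F_rep = 4·(2,-5)/29² = (0.0095,-0.0238)
F = F_att + ΣF_rep = (-2.2405,-8.2738)
p' = p + 1/5·F = (7.5519,1.3452)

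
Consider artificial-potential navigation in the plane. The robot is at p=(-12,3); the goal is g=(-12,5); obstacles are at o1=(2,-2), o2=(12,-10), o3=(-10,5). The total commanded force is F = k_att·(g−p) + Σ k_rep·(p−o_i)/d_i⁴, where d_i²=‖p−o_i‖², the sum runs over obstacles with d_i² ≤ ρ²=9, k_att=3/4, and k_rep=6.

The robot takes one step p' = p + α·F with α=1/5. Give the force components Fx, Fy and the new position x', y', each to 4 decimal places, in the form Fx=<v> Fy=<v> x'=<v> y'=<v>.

Fx=-0.1875 Fy=1.3125 x'=-12.0375 y'=3.2625

F_att = 3/4·(g−p) = 3/4·(0,2) = (0.0000,1.5000)
o1: d²=221 > ρ²=9 → inactive
o2: d²=745 > ρ²=9 → inactive
o3: d²=8 ≤ ρ²=9; F_rep = 6·(-2,-2)/8² = (-0.1875,-0.1875)
F = F_att + ΣF_rep = (-0.1875,1.3125)
p' = p + 1/5·F = (-12.0375,3.2625)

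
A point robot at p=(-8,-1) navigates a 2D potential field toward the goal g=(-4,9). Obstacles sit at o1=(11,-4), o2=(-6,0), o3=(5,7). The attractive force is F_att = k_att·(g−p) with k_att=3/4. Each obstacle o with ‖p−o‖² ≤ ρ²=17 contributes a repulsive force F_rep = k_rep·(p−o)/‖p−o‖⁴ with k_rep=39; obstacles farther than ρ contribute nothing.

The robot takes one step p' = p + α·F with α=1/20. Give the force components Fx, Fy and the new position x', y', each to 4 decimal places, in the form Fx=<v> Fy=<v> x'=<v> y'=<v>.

Fx=-0.1200 Fy=5.9400 x'=-8.0060 y'=-0.7030

F_att = 3/4·(g−p) = 3/4·(4,10) = (3.0000,7.5000)
o1: d²=370 > ρ²=17 → inactive
o2: d²=5 ≤ ρ²=17; F_rep = 39·(-2,-1)/5² = (-3.1200,-1.5600)
o3: d²=233 > ρ²=17 → inactive
F = F_att + ΣF_rep = (-0.1200,5.9400)
p' = p + 1/20·F = (-8.0060,-0.7030)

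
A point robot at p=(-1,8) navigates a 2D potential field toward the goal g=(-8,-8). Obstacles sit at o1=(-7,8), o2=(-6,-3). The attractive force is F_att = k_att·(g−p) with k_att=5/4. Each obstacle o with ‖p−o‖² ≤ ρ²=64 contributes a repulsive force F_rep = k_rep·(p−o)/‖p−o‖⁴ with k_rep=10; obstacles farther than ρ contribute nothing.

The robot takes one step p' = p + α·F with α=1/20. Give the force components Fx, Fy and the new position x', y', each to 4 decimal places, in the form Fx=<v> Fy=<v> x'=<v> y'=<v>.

Fx=-8.7037 Fy=-20.0000 x'=-1.4352 y'=7.0000

F_att = 5/4·(g−p) = 5/4·(-7,-16) = (-8.7500,-20.0000)
o1: d²=36 ≤ ρ²=64; F_rep = 10·(6,0)/36² = (0.0463,0.0000)
o2: d²=146 > ρ²=64 → inactive
F = F_att + ΣF_rep = (-8.7037,-20.0000)
p' = p + 1/20·F = (-1.4352,7.0000)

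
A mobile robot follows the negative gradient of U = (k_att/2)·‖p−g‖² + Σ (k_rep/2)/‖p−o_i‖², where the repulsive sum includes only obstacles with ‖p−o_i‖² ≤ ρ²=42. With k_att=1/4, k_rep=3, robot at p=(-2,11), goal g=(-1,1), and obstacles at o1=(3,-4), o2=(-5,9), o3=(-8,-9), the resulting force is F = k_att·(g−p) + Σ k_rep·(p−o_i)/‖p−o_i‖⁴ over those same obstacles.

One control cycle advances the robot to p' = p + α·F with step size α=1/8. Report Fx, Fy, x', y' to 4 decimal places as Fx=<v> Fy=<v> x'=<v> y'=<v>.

Fx=0.3033 Fy=-2.4645 x'=-1.9621 y'=10.6919

F_att = 1/4·(g−p) = 1/4·(1,-10) = (0.2500,-2.5000)
o1: d²=250 > ρ²=42 → inactive
o2: d²=13 ≤ ρ²=42; F_rep = 3·(3,2)/13² = (0.0533,0.0355)
o3: d²=436 > ρ²=42 → inactive
F = F_att + ΣF_rep = (0.3033,-2.4645)
p' = p + 1/8·F = (-1.9621,10.6919)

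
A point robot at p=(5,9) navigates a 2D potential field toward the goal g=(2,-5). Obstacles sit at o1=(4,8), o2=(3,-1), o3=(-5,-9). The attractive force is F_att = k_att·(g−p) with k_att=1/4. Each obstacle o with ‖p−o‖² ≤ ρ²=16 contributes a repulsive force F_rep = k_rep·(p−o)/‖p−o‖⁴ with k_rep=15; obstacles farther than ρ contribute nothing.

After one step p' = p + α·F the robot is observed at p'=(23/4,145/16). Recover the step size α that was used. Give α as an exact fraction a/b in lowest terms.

α = 1/4

F_att = 1/4·(g−p) = 1/4·(-3,-14) = (-0.7500,-3.5000)
o1: d²=2 ≤ ρ²=16; F_rep = 15·(1,1)/2² = (3.7500,3.7500)
o2: d²=104 > ρ²=16 → inactive
o3: d²=424 > ρ²=16 → inactive
F = F_att + ΣF_rep = (3.0000,0.2500)
Δp = p'−p = (0.7500,0.0625); α = Δx/Fx = (3/4) / (3) = 1/4
check: Δy/Fy = (1/16) / (1/4) = 1/4 ✓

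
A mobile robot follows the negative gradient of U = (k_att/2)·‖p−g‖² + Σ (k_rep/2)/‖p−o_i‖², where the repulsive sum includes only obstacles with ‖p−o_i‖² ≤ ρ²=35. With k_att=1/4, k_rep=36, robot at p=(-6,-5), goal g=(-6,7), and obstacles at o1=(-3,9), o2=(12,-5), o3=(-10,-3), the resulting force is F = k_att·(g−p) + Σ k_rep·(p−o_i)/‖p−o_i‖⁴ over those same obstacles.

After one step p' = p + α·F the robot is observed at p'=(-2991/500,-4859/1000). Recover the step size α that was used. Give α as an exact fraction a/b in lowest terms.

F_att = 1/4·(g−p) = 1/4·(0,12) = (0.0000,3.0000)
o1: d²=205 > ρ²=35 → inactive
o2: d²=324 > ρ²=35 → inactive
o3: d²=20 ≤ ρ²=35; F_rep = 36·(4,-2)/20² = (0.3600,-0.1800)
F = F_att + ΣF_rep = (0.3600,2.8200)
Δp = p'−p = (0.0180,0.1410); α = Δx/Fx = (9/500) / (9/25) = 1/20
check: Δy/Fy = (141/1000) / (141/50) = 1/20 ✓

α = 1/20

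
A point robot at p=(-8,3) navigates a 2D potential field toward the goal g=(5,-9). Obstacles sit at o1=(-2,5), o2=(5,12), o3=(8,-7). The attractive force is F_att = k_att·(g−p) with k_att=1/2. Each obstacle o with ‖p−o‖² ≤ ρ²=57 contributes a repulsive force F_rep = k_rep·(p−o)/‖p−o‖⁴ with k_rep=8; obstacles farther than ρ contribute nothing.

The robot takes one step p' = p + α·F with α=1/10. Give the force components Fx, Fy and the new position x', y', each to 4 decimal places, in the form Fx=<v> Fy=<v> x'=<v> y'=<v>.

Fx=6.4700 Fy=-6.0100 x'=-7.3530 y'=2.3990

F_att = 1/2·(g−p) = 1/2·(13,-12) = (6.5000,-6.0000)
o1: d²=40 ≤ ρ²=57; F_rep = 8·(-6,-2)/40² = (-0.0300,-0.0100)
o2: d²=250 > ρ²=57 → inactive
o3: d²=356 > ρ²=57 → inactive
F = F_att + ΣF_rep = (6.4700,-6.0100)
p' = p + 1/10·F = (-7.3530,2.3990)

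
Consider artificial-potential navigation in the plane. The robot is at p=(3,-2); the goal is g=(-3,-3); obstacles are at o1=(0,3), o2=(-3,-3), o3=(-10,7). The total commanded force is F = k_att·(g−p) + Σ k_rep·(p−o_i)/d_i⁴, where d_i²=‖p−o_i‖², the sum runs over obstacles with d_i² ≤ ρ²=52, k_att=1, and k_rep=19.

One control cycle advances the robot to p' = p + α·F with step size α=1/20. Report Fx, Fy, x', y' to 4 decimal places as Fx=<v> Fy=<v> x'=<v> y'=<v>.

Fx=-5.8674 Fy=-1.0683 x'=2.7066 y'=-2.0534

F_att = 1·(g−p) = 1·(-6,-1) = (-6.0000,-1.0000)
o1: d²=34 ≤ ρ²=52; F_rep = 19·(3,-5)/34² = (0.0493,-0.0822)
o2: d²=37 ≤ ρ²=52; F_rep = 19·(6,1)/37² = (0.0833,0.0139)
o3: d²=250 > ρ²=52 → inactive
F = F_att + ΣF_rep = (-5.8674,-1.0683)
p' = p + 1/20·F = (2.7066,-2.0534)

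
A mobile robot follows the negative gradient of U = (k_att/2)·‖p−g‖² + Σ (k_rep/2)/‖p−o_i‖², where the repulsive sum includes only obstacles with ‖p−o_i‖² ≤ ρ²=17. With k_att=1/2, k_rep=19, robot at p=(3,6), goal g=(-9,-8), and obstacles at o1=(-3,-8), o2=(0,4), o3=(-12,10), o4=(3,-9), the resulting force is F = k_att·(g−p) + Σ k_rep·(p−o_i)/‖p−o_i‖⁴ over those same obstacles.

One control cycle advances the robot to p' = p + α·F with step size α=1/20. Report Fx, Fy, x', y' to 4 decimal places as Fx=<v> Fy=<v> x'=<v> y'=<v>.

Fx=-5.6627 Fy=-6.7751 x'=2.7169 y'=5.6612

F_att = 1/2·(g−p) = 1/2·(-12,-14) = (-6.0000,-7.0000)
o1: d²=232 > ρ²=17 → inactive
o2: d²=13 ≤ ρ²=17; F_rep = 19·(3,2)/13² = (0.3373,0.2249)
o3: d²=241 > ρ²=17 → inactive
o4: d²=225 > ρ²=17 → inactive
F = F_att + ΣF_rep = (-5.6627,-6.7751)
p' = p + 1/20·F = (2.7169,5.6612)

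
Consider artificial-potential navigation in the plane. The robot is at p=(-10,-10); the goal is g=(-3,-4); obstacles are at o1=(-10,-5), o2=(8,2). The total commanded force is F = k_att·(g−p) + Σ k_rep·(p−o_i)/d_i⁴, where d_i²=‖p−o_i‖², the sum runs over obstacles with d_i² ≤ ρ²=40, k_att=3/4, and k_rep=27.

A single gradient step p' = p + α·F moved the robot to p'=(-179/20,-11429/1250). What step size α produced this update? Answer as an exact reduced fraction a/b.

F_att = 3/4·(g−p) = 3/4·(7,6) = (5.2500,4.5000)
o1: d²=25 ≤ ρ²=40; F_rep = 27·(0,-5)/25² = (0.0000,-0.2160)
o2: d²=468 > ρ²=40 → inactive
F = F_att + ΣF_rep = (5.2500,4.2840)
Δp = p'−p = (1.0500,0.8568); α = Δx/Fx = (21/20) / (21/4) = 1/5
check: Δy/Fy = (1071/1250) / (1071/250) = 1/5 ✓

α = 1/5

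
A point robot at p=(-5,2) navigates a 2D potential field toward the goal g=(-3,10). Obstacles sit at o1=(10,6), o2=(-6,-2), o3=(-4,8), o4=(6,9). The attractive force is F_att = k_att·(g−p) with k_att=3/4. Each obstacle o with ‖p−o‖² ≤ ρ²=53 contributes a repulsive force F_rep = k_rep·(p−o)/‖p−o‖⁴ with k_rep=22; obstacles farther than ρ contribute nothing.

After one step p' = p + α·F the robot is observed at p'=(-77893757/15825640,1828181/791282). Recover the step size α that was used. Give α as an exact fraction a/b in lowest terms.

F_att = 3/4·(g−p) = 3/4·(2,8) = (1.5000,6.0000)
o1: d²=241 > ρ²=53 → inactive
o2: d²=17 ≤ ρ²=53; F_rep = 22·(1,4)/17² = (0.0761,0.3045)
o3: d²=37 ≤ ρ²=53; F_rep = 22·(-1,-6)/37² = (-0.0161,-0.0964)
o4: d²=170 > ρ²=53 → inactive
F = F_att + ΣF_rep = (1.5601,6.2081)
Δp = p'−p = (0.0780,0.3104); α = Δx/Fx = (1234443/15825640) / (1234443/791282) = 1/20
check: Δy/Fy = (245617/791282) / (2456170/395641) = 1/20 ✓

α = 1/20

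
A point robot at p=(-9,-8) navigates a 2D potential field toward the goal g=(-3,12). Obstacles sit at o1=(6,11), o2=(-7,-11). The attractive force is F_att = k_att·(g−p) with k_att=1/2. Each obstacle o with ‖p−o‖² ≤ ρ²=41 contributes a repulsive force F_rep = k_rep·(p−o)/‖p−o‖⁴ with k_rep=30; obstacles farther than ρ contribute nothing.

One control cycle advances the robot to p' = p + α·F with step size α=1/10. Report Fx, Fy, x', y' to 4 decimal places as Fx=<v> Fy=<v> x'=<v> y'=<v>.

F_att = 1/2·(g−p) = 1/2·(6,20) = (3.0000,10.0000)
o1: d²=586 > ρ²=41 → inactive
o2: d²=13 ≤ ρ²=41; F_rep = 30·(-2,3)/13² = (-0.3550,0.5325)
F = F_att + ΣF_rep = (2.6450,10.5325)
p' = p + 1/10·F = (-8.7355,-6.9467)

Fx=2.6450 Fy=10.5325 x'=-8.7355 y'=-6.9467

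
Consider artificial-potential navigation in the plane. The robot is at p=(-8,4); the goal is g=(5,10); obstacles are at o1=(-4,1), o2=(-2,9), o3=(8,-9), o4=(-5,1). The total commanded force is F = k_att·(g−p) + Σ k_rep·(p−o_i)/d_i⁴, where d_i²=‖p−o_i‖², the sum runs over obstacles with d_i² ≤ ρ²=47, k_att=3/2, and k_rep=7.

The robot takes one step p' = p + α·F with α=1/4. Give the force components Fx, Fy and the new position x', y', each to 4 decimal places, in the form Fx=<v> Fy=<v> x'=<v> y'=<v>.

F_att = 3/2·(g−p) = 3/2·(13,6) = (19.5000,9.0000)
o1: d²=25 ≤ ρ²=47; F_rep = 7·(-4,3)/25² = (-0.0448,0.0336)
o2: d²=61 > ρ²=47 → inactive
o3: d²=425 > ρ²=47 → inactive
o4: d²=18 ≤ ρ²=47; F_rep = 7·(-3,3)/18² = (-0.0648,0.0648)
F = F_att + ΣF_rep = (19.3904,9.0984)
p' = p + 1/4·F = (-3.1524,6.2746)

Fx=19.3904 Fy=9.0984 x'=-3.1524 y'=6.2746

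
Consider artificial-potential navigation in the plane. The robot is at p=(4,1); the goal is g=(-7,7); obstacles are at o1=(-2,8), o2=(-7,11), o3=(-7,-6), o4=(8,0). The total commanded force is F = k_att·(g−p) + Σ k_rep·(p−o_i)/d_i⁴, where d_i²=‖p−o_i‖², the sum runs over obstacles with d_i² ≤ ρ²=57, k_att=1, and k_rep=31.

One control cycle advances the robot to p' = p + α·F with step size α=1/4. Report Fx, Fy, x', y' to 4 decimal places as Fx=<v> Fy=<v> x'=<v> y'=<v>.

F_att = 1·(g−p) = 1·(-11,6) = (-11.0000,6.0000)
o1: d²=85 > ρ²=57 → inactive
o2: d²=221 > ρ²=57 → inactive
o3: d²=170 > ρ²=57 → inactive
o4: d²=17 ≤ ρ²=57; F_rep = 31·(-4,1)/17² = (-0.4291,0.1073)
F = F_att + ΣF_rep = (-11.4291,6.1073)
p' = p + 1/4·F = (1.1427,2.5268)

Fx=-11.4291 Fy=6.1073 x'=1.1427 y'=2.5268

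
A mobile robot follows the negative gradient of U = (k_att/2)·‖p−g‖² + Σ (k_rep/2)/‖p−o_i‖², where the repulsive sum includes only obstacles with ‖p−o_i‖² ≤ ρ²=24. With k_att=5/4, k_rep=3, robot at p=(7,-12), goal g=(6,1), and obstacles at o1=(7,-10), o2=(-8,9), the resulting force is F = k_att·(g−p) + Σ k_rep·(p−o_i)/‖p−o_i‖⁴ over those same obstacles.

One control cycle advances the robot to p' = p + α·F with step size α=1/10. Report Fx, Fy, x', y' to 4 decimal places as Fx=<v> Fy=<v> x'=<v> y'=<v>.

F_att = 5/4·(g−p) = 5/4·(-1,13) = (-1.2500,16.2500)
o1: d²=4 ≤ ρ²=24; F_rep = 3·(0,-2)/4² = (0.0000,-0.3750)
o2: d²=666 > ρ²=24 → inactive
F = F_att + ΣF_rep = (-1.2500,15.8750)
p' = p + 1/10·F = (6.8750,-10.4125)

Fx=-1.2500 Fy=15.8750 x'=6.8750 y'=-10.4125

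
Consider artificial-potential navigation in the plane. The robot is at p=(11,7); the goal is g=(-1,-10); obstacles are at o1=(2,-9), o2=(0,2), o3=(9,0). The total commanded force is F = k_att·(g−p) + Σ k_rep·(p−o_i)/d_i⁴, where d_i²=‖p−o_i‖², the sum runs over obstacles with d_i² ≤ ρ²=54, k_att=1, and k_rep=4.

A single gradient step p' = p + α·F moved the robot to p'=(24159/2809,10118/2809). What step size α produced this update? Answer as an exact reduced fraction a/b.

F_att = 1·(g−p) = 1·(-12,-17) = (-12.0000,-17.0000)
o1: d²=337 > ρ²=54 → inactive
o2: d²=146 > ρ²=54 → inactive
o3: d²=53 ≤ ρ²=54; F_rep = 4·(2,7)/53² = (0.0028,0.0100)
F = F_att + ΣF_rep = (-11.9972,-16.9900)
Δp = p'−p = (-2.3994,-3.3980); α = Δx/Fx = (-6740/2809) / (-33700/2809) = 1/5
check: Δy/Fy = (-9545/2809) / (-47725/2809) = 1/5 ✓

α = 1/5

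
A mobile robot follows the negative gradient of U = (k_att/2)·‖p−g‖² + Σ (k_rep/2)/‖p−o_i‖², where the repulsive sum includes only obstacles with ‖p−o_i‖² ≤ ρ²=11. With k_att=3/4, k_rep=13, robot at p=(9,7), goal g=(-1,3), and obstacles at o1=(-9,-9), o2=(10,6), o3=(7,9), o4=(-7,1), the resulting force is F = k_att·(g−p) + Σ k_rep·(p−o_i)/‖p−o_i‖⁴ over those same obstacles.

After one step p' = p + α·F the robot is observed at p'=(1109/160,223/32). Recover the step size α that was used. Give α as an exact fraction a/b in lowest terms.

F_att = 3/4·(g−p) = 3/4·(-10,-4) = (-7.5000,-3.0000)
o1: d²=580 > ρ²=11 → inactive
o2: d²=2 ≤ ρ²=11; F_rep = 13·(-1,1)/2² = (-3.2500,3.2500)
o3: d²=8 ≤ ρ²=11; F_rep = 13·(2,-2)/8² = (0.4062,-0.4062)
o4: d²=292 > ρ²=11 → inactive
F = F_att + ΣF_rep = (-10.3438,-0.1562)
Δp = p'−p = (-2.0688,-0.0312); α = Δx/Fx = (-331/160) / (-331/32) = 1/5
check: Δy/Fy = (-1/32) / (-5/32) = 1/5 ✓

α = 1/5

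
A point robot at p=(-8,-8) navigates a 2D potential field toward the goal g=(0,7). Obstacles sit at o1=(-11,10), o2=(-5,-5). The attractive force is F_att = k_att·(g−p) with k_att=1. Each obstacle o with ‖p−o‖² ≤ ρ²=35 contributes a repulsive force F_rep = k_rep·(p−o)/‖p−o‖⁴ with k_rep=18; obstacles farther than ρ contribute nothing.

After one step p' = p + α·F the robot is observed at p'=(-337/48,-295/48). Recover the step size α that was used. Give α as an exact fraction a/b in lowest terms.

F_att = 1·(g−p) = 1·(8,15) = (8.0000,15.0000)
o1: d²=333 > ρ²=35 → inactive
o2: d²=18 ≤ ρ²=35; F_rep = 18·(-3,-3)/18² = (-0.1667,-0.1667)
F = F_att + ΣF_rep = (7.8333,14.8333)
Δp = p'−p = (0.9792,1.8542); α = Δx/Fx = (47/48) / (47/6) = 1/8
check: Δy/Fy = (89/48) / (89/6) = 1/8 ✓

α = 1/8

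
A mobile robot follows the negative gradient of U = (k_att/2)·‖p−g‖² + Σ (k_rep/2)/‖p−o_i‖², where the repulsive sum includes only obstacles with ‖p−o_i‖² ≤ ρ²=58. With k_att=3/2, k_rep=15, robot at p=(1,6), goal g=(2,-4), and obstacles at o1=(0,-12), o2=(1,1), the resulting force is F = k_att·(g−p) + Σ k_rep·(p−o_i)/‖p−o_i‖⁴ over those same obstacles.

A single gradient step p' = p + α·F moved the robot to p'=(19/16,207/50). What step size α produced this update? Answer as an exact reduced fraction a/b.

F_att = 3/2·(g−p) = 3/2·(1,-10) = (1.5000,-15.0000)
o1: d²=325 > ρ²=58 → inactive
o2: d²=25 ≤ ρ²=58; F_rep = 15·(0,5)/25² = (0.0000,0.1200)
F = F_att + ΣF_rep = (1.5000,-14.8800)
Δp = p'−p = (0.1875,-1.8600); α = Δx/Fx = (3/16) / (3/2) = 1/8
check: Δy/Fy = (-93/50) / (-372/25) = 1/8 ✓

α = 1/8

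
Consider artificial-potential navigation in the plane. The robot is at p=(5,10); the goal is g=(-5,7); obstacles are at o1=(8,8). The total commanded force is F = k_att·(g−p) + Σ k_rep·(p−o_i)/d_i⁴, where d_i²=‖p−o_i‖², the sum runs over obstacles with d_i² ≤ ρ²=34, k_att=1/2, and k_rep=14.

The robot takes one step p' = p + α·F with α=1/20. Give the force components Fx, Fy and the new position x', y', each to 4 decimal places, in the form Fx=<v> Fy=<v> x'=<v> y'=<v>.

Fx=-5.2485 Fy=-1.3343 x'=4.7376 y'=9.9333

F_att = 1/2·(g−p) = 1/2·(-10,-3) = (-5.0000,-1.5000)
o1: d²=13 ≤ ρ²=34; F_rep = 14·(-3,2)/13² = (-0.2485,0.1657)
F = F_att + ΣF_rep = (-5.2485,-1.3343)
p' = p + 1/20·F = (4.7376,9.9333)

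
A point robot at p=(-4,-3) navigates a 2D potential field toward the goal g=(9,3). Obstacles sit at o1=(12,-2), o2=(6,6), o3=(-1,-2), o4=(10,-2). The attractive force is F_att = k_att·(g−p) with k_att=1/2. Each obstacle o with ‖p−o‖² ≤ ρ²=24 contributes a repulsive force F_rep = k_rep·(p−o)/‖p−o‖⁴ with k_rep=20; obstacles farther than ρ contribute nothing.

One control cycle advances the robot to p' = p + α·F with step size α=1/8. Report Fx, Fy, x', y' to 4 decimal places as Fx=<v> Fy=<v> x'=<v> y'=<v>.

Fx=5.9000 Fy=2.8000 x'=-3.2625 y'=-2.6500

F_att = 1/2·(g−p) = 1/2·(13,6) = (6.5000,3.0000)
o1: d²=257 > ρ²=24 → inactive
o2: d²=181 > ρ²=24 → inactive
o3: d²=10 ≤ ρ²=24; F_rep = 20·(-3,-1)/10² = (-0.6000,-0.2000)
o4: d²=197 > ρ²=24 → inactive
F = F_att + ΣF_rep = (5.9000,2.8000)
p' = p + 1/8·F = (-3.2625,-2.6500)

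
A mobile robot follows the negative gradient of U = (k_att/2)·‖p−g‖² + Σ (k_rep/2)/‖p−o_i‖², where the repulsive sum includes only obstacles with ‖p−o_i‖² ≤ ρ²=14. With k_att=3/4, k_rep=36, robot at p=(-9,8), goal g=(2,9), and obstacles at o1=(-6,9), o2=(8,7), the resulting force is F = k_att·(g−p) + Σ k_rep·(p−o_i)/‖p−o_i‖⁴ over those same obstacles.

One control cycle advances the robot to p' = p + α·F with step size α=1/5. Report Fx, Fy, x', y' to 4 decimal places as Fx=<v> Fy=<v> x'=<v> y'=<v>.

Fx=7.1700 Fy=0.3900 x'=-7.5660 y'=8.0780

F_att = 3/4·(g−p) = 3/4·(11,1) = (8.2500,0.7500)
o1: d²=10 ≤ ρ²=14; F_rep = 36·(-3,-1)/10² = (-1.0800,-0.3600)
o2: d²=290 > ρ²=14 → inactive
F = F_att + ΣF_rep = (7.1700,0.3900)
p' = p + 1/5·F = (-7.5660,8.0780)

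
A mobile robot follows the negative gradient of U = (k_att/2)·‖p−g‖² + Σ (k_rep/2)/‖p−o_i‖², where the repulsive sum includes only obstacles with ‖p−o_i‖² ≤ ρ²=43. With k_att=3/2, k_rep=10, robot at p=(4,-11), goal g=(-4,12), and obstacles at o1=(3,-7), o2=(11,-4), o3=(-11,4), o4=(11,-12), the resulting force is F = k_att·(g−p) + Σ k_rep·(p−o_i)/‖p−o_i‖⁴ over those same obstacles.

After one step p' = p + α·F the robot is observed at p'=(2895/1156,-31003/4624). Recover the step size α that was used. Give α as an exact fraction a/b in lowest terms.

α = 1/8

F_att = 3/2·(g−p) = 3/2·(-8,23) = (-12.0000,34.5000)
o1: d²=17 ≤ ρ²=43; F_rep = 10·(1,-4)/17² = (0.0346,-0.1384)
o2: d²=98 > ρ²=43 → inactive
o3: d²=450 > ρ²=43 → inactive
o4: d²=50 > ρ²=43 → inactive
F = F_att + ΣF_rep = (-11.9654,34.3616)
Δp = p'−p = (-1.4957,4.2952); α = Δx/Fx = (-1729/1156) / (-3458/289) = 1/8
check: Δy/Fy = (19861/4624) / (19861/578) = 1/8 ✓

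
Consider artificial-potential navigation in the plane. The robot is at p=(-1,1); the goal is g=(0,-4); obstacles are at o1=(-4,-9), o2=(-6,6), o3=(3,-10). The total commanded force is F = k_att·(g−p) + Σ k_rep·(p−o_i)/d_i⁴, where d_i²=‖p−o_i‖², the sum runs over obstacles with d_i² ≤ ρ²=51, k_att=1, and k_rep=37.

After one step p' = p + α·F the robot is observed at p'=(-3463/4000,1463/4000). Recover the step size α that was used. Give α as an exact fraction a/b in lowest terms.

α = 1/8

F_att = 1·(g−p) = 1·(1,-5) = (1.0000,-5.0000)
o1: d²=109 > ρ²=51 → inactive
o2: d²=50 ≤ ρ²=51; F_rep = 37·(5,-5)/50² = (0.0740,-0.0740)
o3: d²=137 > ρ²=51 → inactive
F = F_att + ΣF_rep = (1.0740,-5.0740)
Δp = p'−p = (0.1343,-0.6342); α = Δx/Fx = (537/4000) / (537/500) = 1/8
check: Δy/Fy = (-2537/4000) / (-2537/500) = 1/8 ✓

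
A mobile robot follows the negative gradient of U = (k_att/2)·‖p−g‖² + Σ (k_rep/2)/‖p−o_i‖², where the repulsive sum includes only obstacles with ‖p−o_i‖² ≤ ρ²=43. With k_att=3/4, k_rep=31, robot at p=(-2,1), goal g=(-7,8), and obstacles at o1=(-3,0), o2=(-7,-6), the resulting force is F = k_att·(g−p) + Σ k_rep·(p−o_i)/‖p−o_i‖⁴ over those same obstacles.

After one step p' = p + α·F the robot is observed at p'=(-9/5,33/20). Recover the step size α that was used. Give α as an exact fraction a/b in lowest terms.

F_att = 3/4·(g−p) = 3/4·(-5,7) = (-3.7500,5.2500)
o1: d²=2 ≤ ρ²=43; F_rep = 31·(1,1)/2² = (7.7500,7.7500)
o2: d²=74 > ρ²=43 → inactive
F = F_att + ΣF_rep = (4.0000,13.0000)
Δp = p'−p = (0.2000,0.6500); α = Δx/Fx = (1/5) / (4) = 1/20
check: Δy/Fy = (13/20) / (13) = 1/20 ✓

α = 1/20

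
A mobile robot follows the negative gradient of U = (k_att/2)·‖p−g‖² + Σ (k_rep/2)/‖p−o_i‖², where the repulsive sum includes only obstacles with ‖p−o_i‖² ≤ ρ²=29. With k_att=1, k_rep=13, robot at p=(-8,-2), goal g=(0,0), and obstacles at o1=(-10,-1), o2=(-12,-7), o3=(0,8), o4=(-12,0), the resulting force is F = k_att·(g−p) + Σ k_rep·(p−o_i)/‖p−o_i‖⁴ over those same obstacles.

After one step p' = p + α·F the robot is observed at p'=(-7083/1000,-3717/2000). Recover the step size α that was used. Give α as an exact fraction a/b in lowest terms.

α = 1/10

F_att = 1·(g−p) = 1·(8,2) = (8.0000,2.0000)
o1: d²=5 ≤ ρ²=29; F_rep = 13·(2,-1)/5² = (1.0400,-0.5200)
o2: d²=41 > ρ²=29 → inactive
o3: d²=164 > ρ²=29 → inactive
o4: d²=20 ≤ ρ²=29; F_rep = 13·(4,-2)/20² = (0.1300,-0.0650)
F = F_att + ΣF_rep = (9.1700,1.4150)
Δp = p'−p = (0.9170,0.1415); α = Δx/Fx = (917/1000) / (917/100) = 1/10
check: Δy/Fy = (283/2000) / (283/200) = 1/10 ✓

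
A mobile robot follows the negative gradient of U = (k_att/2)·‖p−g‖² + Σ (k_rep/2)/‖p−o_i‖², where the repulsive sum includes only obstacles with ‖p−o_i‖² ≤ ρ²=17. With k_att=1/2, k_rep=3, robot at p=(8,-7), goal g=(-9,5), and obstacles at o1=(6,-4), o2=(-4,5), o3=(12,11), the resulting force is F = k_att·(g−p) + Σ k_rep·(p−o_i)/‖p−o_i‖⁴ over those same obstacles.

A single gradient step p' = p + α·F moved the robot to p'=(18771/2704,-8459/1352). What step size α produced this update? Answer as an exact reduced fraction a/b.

α = 1/8

F_att = 1/2·(g−p) = 1/2·(-17,12) = (-8.5000,6.0000)
o1: d²=13 ≤ ρ²=17; F_rep = 3·(2,-3)/13² = (0.0355,-0.0533)
o2: d²=288 > ρ²=17 → inactive
o3: d²=340 > ρ²=17 → inactive
F = F_att + ΣF_rep = (-8.4645,5.9467)
Δp = p'−p = (-1.0581,0.7433); α = Δx/Fx = (-2861/2704) / (-2861/338) = 1/8
check: Δy/Fy = (1005/1352) / (1005/169) = 1/8 ✓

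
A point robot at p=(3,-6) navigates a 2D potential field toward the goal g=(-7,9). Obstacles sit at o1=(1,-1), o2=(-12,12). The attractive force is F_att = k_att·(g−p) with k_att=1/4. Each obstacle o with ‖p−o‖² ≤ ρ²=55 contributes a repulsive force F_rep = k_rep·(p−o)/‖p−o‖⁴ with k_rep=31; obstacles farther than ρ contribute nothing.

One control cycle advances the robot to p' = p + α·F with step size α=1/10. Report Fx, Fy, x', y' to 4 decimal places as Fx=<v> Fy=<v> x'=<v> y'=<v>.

F_att = 1/4·(g−p) = 1/4·(-10,15) = (-2.5000,3.7500)
o1: d²=29 ≤ ρ²=55; F_rep = 31·(2,-5)/29² = (0.0737,-0.1843)
o2: d²=549 > ρ²=55 → inactive
F = F_att + ΣF_rep = (-2.4263,3.5657)
p' = p + 1/10·F = (2.7574,-5.6434)

Fx=-2.4263 Fy=3.5657 x'=2.7574 y'=-5.6434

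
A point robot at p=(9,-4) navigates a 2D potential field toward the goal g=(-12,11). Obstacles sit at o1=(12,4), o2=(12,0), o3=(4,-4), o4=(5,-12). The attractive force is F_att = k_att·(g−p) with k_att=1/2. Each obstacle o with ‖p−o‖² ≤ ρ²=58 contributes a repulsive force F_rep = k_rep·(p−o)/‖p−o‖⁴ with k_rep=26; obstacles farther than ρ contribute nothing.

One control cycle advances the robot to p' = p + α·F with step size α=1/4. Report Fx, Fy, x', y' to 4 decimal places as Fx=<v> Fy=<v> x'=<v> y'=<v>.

Fx=-10.4168 Fy=7.3336 x'=6.3958 y'=-2.1666

F_att = 1/2·(g−p) = 1/2·(-21,15) = (-10.5000,7.5000)
o1: d²=73 > ρ²=58 → inactive
o2: d²=25 ≤ ρ²=58; F_rep = 26·(-3,-4)/25² = (-0.1248,-0.1664)
o3: d²=25 ≤ ρ²=58; F_rep = 26·(5,0)/25² = (0.2080,0.0000)
o4: d²=80 > ρ²=58 → inactive
F = F_att + ΣF_rep = (-10.4168,7.3336)
p' = p + 1/4·F = (6.3958,-2.1666)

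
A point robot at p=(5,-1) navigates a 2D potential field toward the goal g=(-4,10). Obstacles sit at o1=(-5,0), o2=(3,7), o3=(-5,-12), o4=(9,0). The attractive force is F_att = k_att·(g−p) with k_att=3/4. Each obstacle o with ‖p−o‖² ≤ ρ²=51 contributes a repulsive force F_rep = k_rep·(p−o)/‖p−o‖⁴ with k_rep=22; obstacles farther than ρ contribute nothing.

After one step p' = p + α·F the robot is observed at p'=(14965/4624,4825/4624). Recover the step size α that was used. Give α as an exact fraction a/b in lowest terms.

F_att = 3/4·(g−p) = 3/4·(-9,11) = (-6.7500,8.2500)
o1: d²=101 > ρ²=51 → inactive
o2: d²=68 > ρ²=51 → inactive
o3: d²=221 > ρ²=51 → inactive
o4: d²=17 ≤ ρ²=51; F_rep = 22·(-4,-1)/17² = (-0.3045,-0.0761)
F = F_att + ΣF_rep = (-7.0545,8.1739)
Δp = p'−p = (-1.7636,2.0435); α = Δx/Fx = (-8155/4624) / (-8155/1156) = 1/4
check: Δy/Fy = (9449/4624) / (9449/1156) = 1/4 ✓

α = 1/4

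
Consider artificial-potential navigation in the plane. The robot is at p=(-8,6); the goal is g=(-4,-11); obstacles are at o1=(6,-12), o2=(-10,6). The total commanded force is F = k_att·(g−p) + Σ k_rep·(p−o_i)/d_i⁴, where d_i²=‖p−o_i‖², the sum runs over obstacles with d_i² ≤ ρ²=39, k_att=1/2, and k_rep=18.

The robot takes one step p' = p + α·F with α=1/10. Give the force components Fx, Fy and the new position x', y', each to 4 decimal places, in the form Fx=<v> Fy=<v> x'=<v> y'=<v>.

Fx=4.2500 Fy=-8.5000 x'=-7.5750 y'=5.1500

F_att = 1/2·(g−p) = 1/2·(4,-17) = (2.0000,-8.5000)
o1: d²=520 > ρ²=39 → inactive
o2: d²=4 ≤ ρ²=39; F_rep = 18·(2,0)/4² = (2.2500,0.0000)
F = F_att + ΣF_rep = (4.2500,-8.5000)
p' = p + 1/10·F = (-7.5750,5.1500)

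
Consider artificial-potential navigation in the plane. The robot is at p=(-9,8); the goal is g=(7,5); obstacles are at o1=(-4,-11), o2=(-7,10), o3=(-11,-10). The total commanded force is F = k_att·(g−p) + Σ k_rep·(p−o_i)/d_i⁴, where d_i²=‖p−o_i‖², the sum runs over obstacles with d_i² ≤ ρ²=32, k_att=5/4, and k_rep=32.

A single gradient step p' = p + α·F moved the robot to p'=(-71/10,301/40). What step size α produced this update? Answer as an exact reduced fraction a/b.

F_att = 5/4·(g−p) = 5/4·(16,-3) = (20.0000,-3.7500)
o1: d²=386 > ρ²=32 → inactive
o2: d²=8 ≤ ρ²=32; F_rep = 32·(-2,-2)/8² = (-1.0000,-1.0000)
o3: d²=328 > ρ²=32 → inactive
F = F_att + ΣF_rep = (19.0000,-4.7500)
Δp = p'−p = (1.9000,-0.4750); α = Δx/Fx = (19/10) / (19) = 1/10
check: Δy/Fy = (-19/40) / (-19/4) = 1/10 ✓

α = 1/10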